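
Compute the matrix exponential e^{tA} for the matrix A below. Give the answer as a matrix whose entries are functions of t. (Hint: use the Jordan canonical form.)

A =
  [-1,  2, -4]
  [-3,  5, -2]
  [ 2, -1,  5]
e^{tA} =
  [t^2*exp(3*t) - 4*t*exp(3*t) + exp(3*t), 2*t*exp(3*t), 2*t^2*exp(3*t) - 4*t*exp(3*t)]
  [t^2*exp(3*t) - 3*t*exp(3*t), 2*t*exp(3*t) + exp(3*t), 2*t^2*exp(3*t) - 2*t*exp(3*t)]
  [-t^2*exp(3*t)/2 + 2*t*exp(3*t), -t*exp(3*t), -t^2*exp(3*t) + 2*t*exp(3*t) + exp(3*t)]

Strategy: write A = P · J · P⁻¹ where J is a Jordan canonical form, so e^{tA} = P · e^{tJ} · P⁻¹, and e^{tJ} can be computed block-by-block.

A has Jordan form
J =
  [3, 1, 0]
  [0, 3, 1]
  [0, 0, 3]
(up to reordering of blocks).

Per-block formulas:
  For a 3×3 Jordan block J_3(3): exp(t · J_3(3)) = e^(3t)·(I + t·N + (t^2/2)·N^2), where N is the 3×3 nilpotent shift.

After assembling e^{tJ} and conjugating by P, we get:

e^{tA} =
  [t^2*exp(3*t) - 4*t*exp(3*t) + exp(3*t), 2*t*exp(3*t), 2*t^2*exp(3*t) - 4*t*exp(3*t)]
  [t^2*exp(3*t) - 3*t*exp(3*t), 2*t*exp(3*t) + exp(3*t), 2*t^2*exp(3*t) - 2*t*exp(3*t)]
  [-t^2*exp(3*t)/2 + 2*t*exp(3*t), -t*exp(3*t), -t^2*exp(3*t) + 2*t*exp(3*t) + exp(3*t)]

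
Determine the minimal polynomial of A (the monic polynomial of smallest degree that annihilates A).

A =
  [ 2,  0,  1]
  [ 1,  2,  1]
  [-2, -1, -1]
x^3 - 3*x^2 + 3*x - 1

The characteristic polynomial is χ_A(x) = (x - 1)^3, so the eigenvalues are known. The minimal polynomial is
  m_A(x) = Π_λ (x − λ)^{k_λ}
where k_λ is the size of the *largest* Jordan block for λ (equivalently, the smallest k with (A − λI)^k v = 0 for every generalised eigenvector v of λ).

  λ = 1: largest Jordan block has size 3, contributing (x − 1)^3

So m_A(x) = (x - 1)^3 = x^3 - 3*x^2 + 3*x - 1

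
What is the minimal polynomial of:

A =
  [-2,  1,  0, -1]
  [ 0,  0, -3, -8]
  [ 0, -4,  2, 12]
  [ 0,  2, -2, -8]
x^3 + 6*x^2 + 12*x + 8

The characteristic polynomial is χ_A(x) = (x + 2)^4, so the eigenvalues are known. The minimal polynomial is
  m_A(x) = Π_λ (x − λ)^{k_λ}
where k_λ is the size of the *largest* Jordan block for λ (equivalently, the smallest k with (A − λI)^k v = 0 for every generalised eigenvector v of λ).

  λ = -2: largest Jordan block has size 3, contributing (x + 2)^3

So m_A(x) = (x + 2)^3 = x^3 + 6*x^2 + 12*x + 8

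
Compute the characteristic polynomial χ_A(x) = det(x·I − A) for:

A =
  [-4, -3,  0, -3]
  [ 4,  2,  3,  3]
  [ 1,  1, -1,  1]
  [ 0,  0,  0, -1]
x^4 + 4*x^3 + 6*x^2 + 4*x + 1

Expanding det(x·I − A) (e.g. by cofactor expansion or by noting that A is similar to its Jordan form J, which has the same characteristic polynomial as A) gives
  χ_A(x) = x^4 + 4*x^3 + 6*x^2 + 4*x + 1
which factors as (x + 1)^4. The eigenvalues (with algebraic multiplicities) are λ = -1 with multiplicity 4.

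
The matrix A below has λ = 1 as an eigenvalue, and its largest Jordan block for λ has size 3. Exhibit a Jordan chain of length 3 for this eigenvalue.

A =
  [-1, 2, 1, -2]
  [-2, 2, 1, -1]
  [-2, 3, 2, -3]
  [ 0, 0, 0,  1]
A Jordan chain for λ = 1 of length 3:
v_1 = (-2, 0, -4, 0)ᵀ
v_2 = (-2, -2, -2, 0)ᵀ
v_3 = (1, 0, 0, 0)ᵀ

Let N = A − (1)·I. We want v_3 with N^3 v_3 = 0 but N^2 v_3 ≠ 0; then v_{j-1} := N · v_j for j = 3, …, 2.

Pick v_3 = (1, 0, 0, 0)ᵀ.
Then v_2 = N · v_3 = (-2, -2, -2, 0)ᵀ.
Then v_1 = N · v_2 = (-2, 0, -4, 0)ᵀ.

Sanity check: (A − (1)·I) v_1 = (0, 0, 0, 0)ᵀ = 0. ✓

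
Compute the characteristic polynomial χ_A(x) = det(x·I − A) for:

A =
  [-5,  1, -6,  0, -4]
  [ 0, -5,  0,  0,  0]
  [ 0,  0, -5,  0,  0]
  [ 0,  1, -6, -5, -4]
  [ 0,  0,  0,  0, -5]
x^5 + 25*x^4 + 250*x^3 + 1250*x^2 + 3125*x + 3125

Expanding det(x·I − A) (e.g. by cofactor expansion or by noting that A is similar to its Jordan form J, which has the same characteristic polynomial as A) gives
  χ_A(x) = x^5 + 25*x^4 + 250*x^3 + 1250*x^2 + 3125*x + 3125
which factors as (x + 5)^5. The eigenvalues (with algebraic multiplicities) are λ = -5 with multiplicity 5.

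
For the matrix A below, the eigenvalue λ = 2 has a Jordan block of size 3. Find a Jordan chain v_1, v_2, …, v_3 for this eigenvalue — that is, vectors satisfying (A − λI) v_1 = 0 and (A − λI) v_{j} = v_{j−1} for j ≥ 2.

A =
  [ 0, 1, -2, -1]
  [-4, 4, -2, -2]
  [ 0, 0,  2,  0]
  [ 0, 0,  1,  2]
A Jordan chain for λ = 2 of length 3:
v_1 = (1, 2, 0, 0)ᵀ
v_2 = (-2, -2, 0, 1)ᵀ
v_3 = (0, 0, 1, 0)ᵀ

Let N = A − (2)·I. We want v_3 with N^3 v_3 = 0 but N^2 v_3 ≠ 0; then v_{j-1} := N · v_j for j = 3, …, 2.

Pick v_3 = (0, 0, 1, 0)ᵀ.
Then v_2 = N · v_3 = (-2, -2, 0, 1)ᵀ.
Then v_1 = N · v_2 = (1, 2, 0, 0)ᵀ.

Sanity check: (A − (2)·I) v_1 = (0, 0, 0, 0)ᵀ = 0. ✓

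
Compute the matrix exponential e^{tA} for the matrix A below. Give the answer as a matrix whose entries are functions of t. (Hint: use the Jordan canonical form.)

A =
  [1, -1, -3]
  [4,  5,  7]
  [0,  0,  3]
e^{tA} =
  [-2*t*exp(3*t) + exp(3*t), -t*exp(3*t), -t^2*exp(3*t)/2 - 3*t*exp(3*t)]
  [4*t*exp(3*t), 2*t*exp(3*t) + exp(3*t), t^2*exp(3*t) + 7*t*exp(3*t)]
  [0, 0, exp(3*t)]

Strategy: write A = P · J · P⁻¹ where J is a Jordan canonical form, so e^{tA} = P · e^{tJ} · P⁻¹, and e^{tJ} can be computed block-by-block.

A has Jordan form
J =
  [3, 1, 0]
  [0, 3, 1]
  [0, 0, 3]
(up to reordering of blocks).

Per-block formulas:
  For a 3×3 Jordan block J_3(3): exp(t · J_3(3)) = e^(3t)·(I + t·N + (t^2/2)·N^2), where N is the 3×3 nilpotent shift.

After assembling e^{tJ} and conjugating by P, we get:

e^{tA} =
  [-2*t*exp(3*t) + exp(3*t), -t*exp(3*t), -t^2*exp(3*t)/2 - 3*t*exp(3*t)]
  [4*t*exp(3*t), 2*t*exp(3*t) + exp(3*t), t^2*exp(3*t) + 7*t*exp(3*t)]
  [0, 0, exp(3*t)]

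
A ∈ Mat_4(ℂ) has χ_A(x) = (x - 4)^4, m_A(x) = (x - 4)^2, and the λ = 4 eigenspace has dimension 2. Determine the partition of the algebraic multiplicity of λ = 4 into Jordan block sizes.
Block sizes for λ = 4: [2, 2]

Step 1 — from the characteristic polynomial, algebraic multiplicity of λ = 4 is 4. From dim ker(A − (4)·I) = 2, there are exactly 2 Jordan blocks for λ = 4.
Step 2 — from the minimal polynomial, the factor (x − 4)^2 tells us the largest block for λ = 4 has size 2.
Step 3 — with total size 4, 2 blocks, and largest block 2, the block sizes (in nonincreasing order) are [2, 2].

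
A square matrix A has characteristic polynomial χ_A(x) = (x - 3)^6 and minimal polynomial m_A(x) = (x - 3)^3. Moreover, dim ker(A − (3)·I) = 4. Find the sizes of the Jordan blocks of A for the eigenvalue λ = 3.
Block sizes for λ = 3: [3, 1, 1, 1]

Step 1 — from the characteristic polynomial, algebraic multiplicity of λ = 3 is 6. From dim ker(A − (3)·I) = 4, there are exactly 4 Jordan blocks for λ = 3.
Step 2 — from the minimal polynomial, the factor (x − 3)^3 tells us the largest block for λ = 3 has size 3.
Step 3 — with total size 6, 4 blocks, and largest block 3, the block sizes (in nonincreasing order) are [3, 1, 1, 1].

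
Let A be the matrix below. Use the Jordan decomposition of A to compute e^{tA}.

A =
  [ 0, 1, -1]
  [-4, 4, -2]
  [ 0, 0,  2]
e^{tA} =
  [-2*t*exp(2*t) + exp(2*t), t*exp(2*t), -t*exp(2*t)]
  [-4*t*exp(2*t), 2*t*exp(2*t) + exp(2*t), -2*t*exp(2*t)]
  [0, 0, exp(2*t)]

Strategy: write A = P · J · P⁻¹ where J is a Jordan canonical form, so e^{tA} = P · e^{tJ} · P⁻¹, and e^{tJ} can be computed block-by-block.

A has Jordan form
J =
  [2, 1, 0]
  [0, 2, 0]
  [0, 0, 2]
(up to reordering of blocks).

Per-block formulas:
  For a 1×1 block at λ = 2: exp(t · [2]) = [e^(2t)].
  For a 2×2 Jordan block J_2(2): exp(t · J_2(2)) = e^(2t)·(I + t·N), where N is the 2×2 nilpotent shift.

After assembling e^{tJ} and conjugating by P, we get:

e^{tA} =
  [-2*t*exp(2*t) + exp(2*t), t*exp(2*t), -t*exp(2*t)]
  [-4*t*exp(2*t), 2*t*exp(2*t) + exp(2*t), -2*t*exp(2*t)]
  [0, 0, exp(2*t)]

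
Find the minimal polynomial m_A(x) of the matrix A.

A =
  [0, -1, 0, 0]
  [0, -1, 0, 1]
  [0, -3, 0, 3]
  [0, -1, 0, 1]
x^3

The characteristic polynomial is χ_A(x) = x^4, so the eigenvalues are known. The minimal polynomial is
  m_A(x) = Π_λ (x − λ)^{k_λ}
where k_λ is the size of the *largest* Jordan block for λ (equivalently, the smallest k with (A − λI)^k v = 0 for every generalised eigenvector v of λ).

  λ = 0: largest Jordan block has size 3, contributing (x − 0)^3

So m_A(x) = x^3 = x^3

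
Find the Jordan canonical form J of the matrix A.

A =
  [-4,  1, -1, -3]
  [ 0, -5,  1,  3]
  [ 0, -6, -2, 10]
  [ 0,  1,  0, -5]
J_3(-4) ⊕ J_1(-4)

The characteristic polynomial is
  det(x·I − A) = x^4 + 16*x^3 + 96*x^2 + 256*x + 256 = (x + 4)^4

Eigenvalues and multiplicities (the geometric multiplicity of λ is n − rank(A − λI), which equals the number of Jordan blocks for λ):
  λ = -4: algebraic multiplicity = 4, geometric multiplicity = 2

Determining the block sizes for each eigenvalue:
  λ = -4: with am = 4 and gm = 2, the partition is not yet determined (e.g. several partitions of 4 into 2 parts exist). Let N = A − (-4)·I. Computing rank(N^1) = 2, rank(N^2) = 1, rank(N^3) = 0; the number of blocks of size ≥ j is rank(N^{j−1}) − rank(N^j), giving [2, 1, 1]. So we have 1 block(s) of size 3, 1 block(s) of size 1 → block sizes [3, 1]

Assembling the blocks gives a Jordan form
J =
  [-4,  1,  0,  0]
  [ 0, -4,  1,  0]
  [ 0,  0, -4,  0]
  [ 0,  0,  0, -4]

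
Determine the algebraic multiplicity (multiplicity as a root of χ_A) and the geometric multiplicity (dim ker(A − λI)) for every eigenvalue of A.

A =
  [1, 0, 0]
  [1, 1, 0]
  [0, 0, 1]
λ = 1: alg = 3, geom = 2

Step 1 — factor the characteristic polynomial to read off the algebraic multiplicities:
  χ_A(x) = (x - 1)^3

Step 2 — compute geometric multiplicities via the rank-nullity identity g(λ) = n − rank(A − λI):
  rank(A − (1)·I) = 1, so dim ker(A − (1)·I) = n − 1 = 2

Summary:
  λ = 1: algebraic multiplicity = 3, geometric multiplicity = 2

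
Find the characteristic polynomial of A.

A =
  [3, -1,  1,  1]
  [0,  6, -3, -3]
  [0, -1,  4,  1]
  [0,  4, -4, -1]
x^4 - 12*x^3 + 54*x^2 - 108*x + 81

Expanding det(x·I − A) (e.g. by cofactor expansion or by noting that A is similar to its Jordan form J, which has the same characteristic polynomial as A) gives
  χ_A(x) = x^4 - 12*x^3 + 54*x^2 - 108*x + 81
which factors as (x - 3)^4. The eigenvalues (with algebraic multiplicities) are λ = 3 with multiplicity 4.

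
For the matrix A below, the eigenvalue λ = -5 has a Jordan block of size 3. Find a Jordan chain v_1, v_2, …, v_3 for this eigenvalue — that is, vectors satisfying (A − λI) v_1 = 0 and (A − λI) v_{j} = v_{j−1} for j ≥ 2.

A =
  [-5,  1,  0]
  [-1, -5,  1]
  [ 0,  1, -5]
A Jordan chain for λ = -5 of length 3:
v_1 = (-1, 0, -1)ᵀ
v_2 = (0, -1, 0)ᵀ
v_3 = (1, 0, 0)ᵀ

Let N = A − (-5)·I. We want v_3 with N^3 v_3 = 0 but N^2 v_3 ≠ 0; then v_{j-1} := N · v_j for j = 3, …, 2.

Pick v_3 = (1, 0, 0)ᵀ.
Then v_2 = N · v_3 = (0, -1, 0)ᵀ.
Then v_1 = N · v_2 = (-1, 0, -1)ᵀ.

Sanity check: (A − (-5)·I) v_1 = (0, 0, 0)ᵀ = 0. ✓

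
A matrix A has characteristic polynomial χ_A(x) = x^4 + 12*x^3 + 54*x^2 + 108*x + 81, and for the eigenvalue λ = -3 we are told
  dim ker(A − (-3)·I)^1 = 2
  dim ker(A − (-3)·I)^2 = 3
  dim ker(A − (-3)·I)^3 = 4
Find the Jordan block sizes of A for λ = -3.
Block sizes for λ = -3: [3, 1]

From the dimensions of kernels of powers, the number of Jordan blocks of size at least j is d_j − d_{j−1} where d_j = dim ker(N^j) (with d_0 = 0). Computing the differences gives [2, 1, 1].
The number of blocks of size exactly k is (#blocks of size ≥ k) − (#blocks of size ≥ k + 1), so the partition is: 1 block(s) of size 1, 1 block(s) of size 3.
In nonincreasing order the block sizes are [3, 1].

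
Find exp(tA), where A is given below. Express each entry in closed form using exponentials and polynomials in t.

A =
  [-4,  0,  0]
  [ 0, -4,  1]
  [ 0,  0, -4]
e^{tA} =
  [exp(-4*t), 0, 0]
  [0, exp(-4*t), t*exp(-4*t)]
  [0, 0, exp(-4*t)]

Strategy: write A = P · J · P⁻¹ where J is a Jordan canonical form, so e^{tA} = P · e^{tJ} · P⁻¹, and e^{tJ} can be computed block-by-block.

A has Jordan form
J =
  [-4,  1,  0]
  [ 0, -4,  0]
  [ 0,  0, -4]
(up to reordering of blocks).

Per-block formulas:
  For a 1×1 block at λ = -4: exp(t · [-4]) = [e^(-4t)].
  For a 2×2 Jordan block J_2(-4): exp(t · J_2(-4)) = e^(-4t)·(I + t·N), where N is the 2×2 nilpotent shift.

After assembling e^{tJ} and conjugating by P, we get:

e^{tA} =
  [exp(-4*t), 0, 0]
  [0, exp(-4*t), t*exp(-4*t)]
  [0, 0, exp(-4*t)]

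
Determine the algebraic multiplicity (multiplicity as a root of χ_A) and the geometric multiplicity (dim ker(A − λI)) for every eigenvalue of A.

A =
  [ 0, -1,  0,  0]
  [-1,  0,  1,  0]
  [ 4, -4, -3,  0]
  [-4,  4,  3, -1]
λ = -1: alg = 4, geom = 2

Step 1 — factor the characteristic polynomial to read off the algebraic multiplicities:
  χ_A(x) = (x + 1)^4

Step 2 — compute geometric multiplicities via the rank-nullity identity g(λ) = n − rank(A − λI):
  rank(A − (-1)·I) = 2, so dim ker(A − (-1)·I) = n − 2 = 2

Summary:
  λ = -1: algebraic multiplicity = 4, geometric multiplicity = 2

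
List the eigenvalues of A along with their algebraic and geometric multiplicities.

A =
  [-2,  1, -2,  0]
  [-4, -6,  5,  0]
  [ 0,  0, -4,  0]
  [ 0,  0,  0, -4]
λ = -4: alg = 4, geom = 2

Step 1 — factor the characteristic polynomial to read off the algebraic multiplicities:
  χ_A(x) = (x + 4)^4

Step 2 — compute geometric multiplicities via the rank-nullity identity g(λ) = n − rank(A − λI):
  rank(A − (-4)·I) = 2, so dim ker(A − (-4)·I) = n − 2 = 2

Summary:
  λ = -4: algebraic multiplicity = 4, geometric multiplicity = 2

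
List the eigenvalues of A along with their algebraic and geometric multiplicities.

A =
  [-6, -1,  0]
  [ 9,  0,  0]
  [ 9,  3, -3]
λ = -3: alg = 3, geom = 2

Step 1 — factor the characteristic polynomial to read off the algebraic multiplicities:
  χ_A(x) = (x + 3)^3

Step 2 — compute geometric multiplicities via the rank-nullity identity g(λ) = n − rank(A − λI):
  rank(A − (-3)·I) = 1, so dim ker(A − (-3)·I) = n − 1 = 2

Summary:
  λ = -3: algebraic multiplicity = 3, geometric multiplicity = 2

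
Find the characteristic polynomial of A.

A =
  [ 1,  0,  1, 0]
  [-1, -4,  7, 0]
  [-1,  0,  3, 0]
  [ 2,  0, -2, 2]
x^4 - 2*x^3 - 12*x^2 + 40*x - 32

Expanding det(x·I − A) (e.g. by cofactor expansion or by noting that A is similar to its Jordan form J, which has the same characteristic polynomial as A) gives
  χ_A(x) = x^4 - 2*x^3 - 12*x^2 + 40*x - 32
which factors as (x - 2)^3*(x + 4). The eigenvalues (with algebraic multiplicities) are λ = -4 with multiplicity 1, λ = 2 with multiplicity 3.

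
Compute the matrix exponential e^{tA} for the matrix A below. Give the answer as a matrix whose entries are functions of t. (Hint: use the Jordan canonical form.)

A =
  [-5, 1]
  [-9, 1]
e^{tA} =
  [-3*t*exp(-2*t) + exp(-2*t), t*exp(-2*t)]
  [-9*t*exp(-2*t), 3*t*exp(-2*t) + exp(-2*t)]

Strategy: write A = P · J · P⁻¹ where J is a Jordan canonical form, so e^{tA} = P · e^{tJ} · P⁻¹, and e^{tJ} can be computed block-by-block.

A has Jordan form
J =
  [-2,  1]
  [ 0, -2]
(up to reordering of blocks).

Per-block formulas:
  For a 2×2 Jordan block J_2(-2): exp(t · J_2(-2)) = e^(-2t)·(I + t·N), where N is the 2×2 nilpotent shift.

After assembling e^{tJ} and conjugating by P, we get:

e^{tA} =
  [-3*t*exp(-2*t) + exp(-2*t), t*exp(-2*t)]
  [-9*t*exp(-2*t), 3*t*exp(-2*t) + exp(-2*t)]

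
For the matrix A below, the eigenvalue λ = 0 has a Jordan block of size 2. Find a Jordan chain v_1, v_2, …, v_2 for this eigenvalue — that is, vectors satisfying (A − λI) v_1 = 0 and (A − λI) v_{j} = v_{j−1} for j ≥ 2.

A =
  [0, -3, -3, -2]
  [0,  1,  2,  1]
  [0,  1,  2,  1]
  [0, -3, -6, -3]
A Jordan chain for λ = 0 of length 2:
v_1 = (-3, 1, 1, -3)ᵀ
v_2 = (0, 1, 0, 0)ᵀ

Let N = A − (0)·I. We want v_2 with N^2 v_2 = 0 but N^1 v_2 ≠ 0; then v_{j-1} := N · v_j for j = 2, …, 2.

Pick v_2 = (0, 1, 0, 0)ᵀ.
Then v_1 = N · v_2 = (-3, 1, 1, -3)ᵀ.

Sanity check: (A − (0)·I) v_1 = (0, 0, 0, 0)ᵀ = 0. ✓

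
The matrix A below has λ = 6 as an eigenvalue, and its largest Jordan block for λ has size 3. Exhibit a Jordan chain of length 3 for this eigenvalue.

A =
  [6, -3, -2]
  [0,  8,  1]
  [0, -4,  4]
A Jordan chain for λ = 6 of length 3:
v_1 = (2, 0, 0)ᵀ
v_2 = (-3, 2, -4)ᵀ
v_3 = (0, 1, 0)ᵀ

Let N = A − (6)·I. We want v_3 with N^3 v_3 = 0 but N^2 v_3 ≠ 0; then v_{j-1} := N · v_j for j = 3, …, 2.

Pick v_3 = (0, 1, 0)ᵀ.
Then v_2 = N · v_3 = (-3, 2, -4)ᵀ.
Then v_1 = N · v_2 = (2, 0, 0)ᵀ.

Sanity check: (A − (6)·I) v_1 = (0, 0, 0)ᵀ = 0. ✓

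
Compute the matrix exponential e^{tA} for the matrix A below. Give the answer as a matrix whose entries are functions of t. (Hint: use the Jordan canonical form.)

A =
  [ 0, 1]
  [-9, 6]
e^{tA} =
  [-3*t*exp(3*t) + exp(3*t), t*exp(3*t)]
  [-9*t*exp(3*t), 3*t*exp(3*t) + exp(3*t)]

Strategy: write A = P · J · P⁻¹ where J is a Jordan canonical form, so e^{tA} = P · e^{tJ} · P⁻¹, and e^{tJ} can be computed block-by-block.

A has Jordan form
J =
  [3, 1]
  [0, 3]
(up to reordering of blocks).

Per-block formulas:
  For a 2×2 Jordan block J_2(3): exp(t · J_2(3)) = e^(3t)·(I + t·N), where N is the 2×2 nilpotent shift.

After assembling e^{tJ} and conjugating by P, we get:

e^{tA} =
  [-3*t*exp(3*t) + exp(3*t), t*exp(3*t)]
  [-9*t*exp(3*t), 3*t*exp(3*t) + exp(3*t)]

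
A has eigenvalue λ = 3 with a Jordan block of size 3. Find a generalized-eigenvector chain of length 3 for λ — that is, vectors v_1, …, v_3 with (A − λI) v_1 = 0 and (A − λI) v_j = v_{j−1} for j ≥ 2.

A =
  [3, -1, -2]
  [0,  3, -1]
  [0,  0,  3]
A Jordan chain for λ = 3 of length 3:
v_1 = (1, 0, 0)ᵀ
v_2 = (-2, -1, 0)ᵀ
v_3 = (0, 0, 1)ᵀ

Let N = A − (3)·I. We want v_3 with N^3 v_3 = 0 but N^2 v_3 ≠ 0; then v_{j-1} := N · v_j for j = 3, …, 2.

Pick v_3 = (0, 0, 1)ᵀ.
Then v_2 = N · v_3 = (-2, -1, 0)ᵀ.
Then v_1 = N · v_2 = (1, 0, 0)ᵀ.

Sanity check: (A − (3)·I) v_1 = (0, 0, 0)ᵀ = 0. ✓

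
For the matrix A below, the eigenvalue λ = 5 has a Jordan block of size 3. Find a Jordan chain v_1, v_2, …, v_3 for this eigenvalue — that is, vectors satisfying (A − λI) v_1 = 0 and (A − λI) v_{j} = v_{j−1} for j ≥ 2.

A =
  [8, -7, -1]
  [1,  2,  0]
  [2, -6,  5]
A Jordan chain for λ = 5 of length 3:
v_1 = (6, 2, 4)ᵀ
v_2 = (-7, -3, -6)ᵀ
v_3 = (0, 1, 0)ᵀ

Let N = A − (5)·I. We want v_3 with N^3 v_3 = 0 but N^2 v_3 ≠ 0; then v_{j-1} := N · v_j for j = 3, …, 2.

Pick v_3 = (0, 1, 0)ᵀ.
Then v_2 = N · v_3 = (-7, -3, -6)ᵀ.
Then v_1 = N · v_2 = (6, 2, 4)ᵀ.

Sanity check: (A − (5)·I) v_1 = (0, 0, 0)ᵀ = 0. ✓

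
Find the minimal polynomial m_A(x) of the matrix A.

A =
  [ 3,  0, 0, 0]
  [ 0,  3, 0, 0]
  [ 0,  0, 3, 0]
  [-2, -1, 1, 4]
x^2 - 7*x + 12

The characteristic polynomial is χ_A(x) = (x - 4)*(x - 3)^3, so the eigenvalues are known. The minimal polynomial is
  m_A(x) = Π_λ (x − λ)^{k_λ}
where k_λ is the size of the *largest* Jordan block for λ (equivalently, the smallest k with (A − λI)^k v = 0 for every generalised eigenvector v of λ).

  λ = 3: largest Jordan block has size 1, contributing (x − 3)
  λ = 4: largest Jordan block has size 1, contributing (x − 4)

So m_A(x) = (x - 4)*(x - 3) = x^2 - 7*x + 12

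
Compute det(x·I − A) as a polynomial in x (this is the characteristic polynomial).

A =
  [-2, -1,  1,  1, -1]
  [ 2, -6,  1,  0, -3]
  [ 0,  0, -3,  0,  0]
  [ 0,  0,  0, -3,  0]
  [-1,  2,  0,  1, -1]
x^5 + 15*x^4 + 90*x^3 + 270*x^2 + 405*x + 243

Expanding det(x·I − A) (e.g. by cofactor expansion or by noting that A is similar to its Jordan form J, which has the same characteristic polynomial as A) gives
  χ_A(x) = x^5 + 15*x^4 + 90*x^3 + 270*x^2 + 405*x + 243
which factors as (x + 3)^5. The eigenvalues (with algebraic multiplicities) are λ = -3 with multiplicity 5.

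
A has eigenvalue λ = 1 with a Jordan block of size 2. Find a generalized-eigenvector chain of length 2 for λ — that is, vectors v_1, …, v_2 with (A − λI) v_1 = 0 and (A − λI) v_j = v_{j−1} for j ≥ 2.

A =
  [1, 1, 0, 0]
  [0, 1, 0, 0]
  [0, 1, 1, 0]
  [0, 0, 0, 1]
A Jordan chain for λ = 1 of length 2:
v_1 = (1, 0, 1, 0)ᵀ
v_2 = (0, 1, 0, 0)ᵀ

Let N = A − (1)·I. We want v_2 with N^2 v_2 = 0 but N^1 v_2 ≠ 0; then v_{j-1} := N · v_j for j = 2, …, 2.

Pick v_2 = (0, 1, 0, 0)ᵀ.
Then v_1 = N · v_2 = (1, 0, 1, 0)ᵀ.

Sanity check: (A − (1)·I) v_1 = (0, 0, 0, 0)ᵀ = 0. ✓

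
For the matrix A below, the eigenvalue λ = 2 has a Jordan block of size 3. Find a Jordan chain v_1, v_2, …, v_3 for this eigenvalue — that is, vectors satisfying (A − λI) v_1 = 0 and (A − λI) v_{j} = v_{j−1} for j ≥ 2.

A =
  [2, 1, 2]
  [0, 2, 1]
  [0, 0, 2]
A Jordan chain for λ = 2 of length 3:
v_1 = (1, 0, 0)ᵀ
v_2 = (2, 1, 0)ᵀ
v_3 = (0, 0, 1)ᵀ

Let N = A − (2)·I. We want v_3 with N^3 v_3 = 0 but N^2 v_3 ≠ 0; then v_{j-1} := N · v_j for j = 3, …, 2.

Pick v_3 = (0, 0, 1)ᵀ.
Then v_2 = N · v_3 = (2, 1, 0)ᵀ.
Then v_1 = N · v_2 = (1, 0, 0)ᵀ.

Sanity check: (A − (2)·I) v_1 = (0, 0, 0)ᵀ = 0. ✓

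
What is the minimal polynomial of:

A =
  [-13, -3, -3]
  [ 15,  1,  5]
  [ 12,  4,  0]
x^2 + 8*x + 16

The characteristic polynomial is χ_A(x) = (x + 4)^3, so the eigenvalues are known. The minimal polynomial is
  m_A(x) = Π_λ (x − λ)^{k_λ}
where k_λ is the size of the *largest* Jordan block for λ (equivalently, the smallest k with (A − λI)^k v = 0 for every generalised eigenvector v of λ).

  λ = -4: largest Jordan block has size 2, contributing (x + 4)^2

So m_A(x) = (x + 4)^2 = x^2 + 8*x + 16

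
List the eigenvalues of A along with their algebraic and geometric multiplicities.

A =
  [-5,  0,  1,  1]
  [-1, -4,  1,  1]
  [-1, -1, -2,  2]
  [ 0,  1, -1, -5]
λ = -4: alg = 4, geom = 2

Step 1 — factor the characteristic polynomial to read off the algebraic multiplicities:
  χ_A(x) = (x + 4)^4

Step 2 — compute geometric multiplicities via the rank-nullity identity g(λ) = n − rank(A − λI):
  rank(A − (-4)·I) = 2, so dim ker(A − (-4)·I) = n − 2 = 2

Summary:
  λ = -4: algebraic multiplicity = 4, geometric multiplicity = 2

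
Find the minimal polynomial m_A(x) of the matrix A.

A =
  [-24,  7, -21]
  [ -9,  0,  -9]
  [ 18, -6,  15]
x^2 + 6*x + 9

The characteristic polynomial is χ_A(x) = (x + 3)^3, so the eigenvalues are known. The minimal polynomial is
  m_A(x) = Π_λ (x − λ)^{k_λ}
where k_λ is the size of the *largest* Jordan block for λ (equivalently, the smallest k with (A − λI)^k v = 0 for every generalised eigenvector v of λ).

  λ = -3: largest Jordan block has size 2, contributing (x + 3)^2

So m_A(x) = (x + 3)^2 = x^2 + 6*x + 9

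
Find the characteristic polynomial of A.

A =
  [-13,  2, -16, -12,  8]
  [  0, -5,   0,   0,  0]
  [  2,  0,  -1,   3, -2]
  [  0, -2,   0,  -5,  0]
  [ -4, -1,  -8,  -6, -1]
x^5 + 25*x^4 + 250*x^3 + 1250*x^2 + 3125*x + 3125

Expanding det(x·I − A) (e.g. by cofactor expansion or by noting that A is similar to its Jordan form J, which has the same characteristic polynomial as A) gives
  χ_A(x) = x^5 + 25*x^4 + 250*x^3 + 1250*x^2 + 3125*x + 3125
which factors as (x + 5)^5. The eigenvalues (with algebraic multiplicities) are λ = -5 with multiplicity 5.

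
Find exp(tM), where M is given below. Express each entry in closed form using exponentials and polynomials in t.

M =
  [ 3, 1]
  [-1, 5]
e^{tM} =
  [-t*exp(4*t) + exp(4*t), t*exp(4*t)]
  [-t*exp(4*t), t*exp(4*t) + exp(4*t)]

Strategy: write M = P · J · P⁻¹ where J is a Jordan canonical form, so e^{tM} = P · e^{tJ} · P⁻¹, and e^{tJ} can be computed block-by-block.

M has Jordan form
J =
  [4, 1]
  [0, 4]
(up to reordering of blocks).

Per-block formulas:
  For a 2×2 Jordan block J_2(4): exp(t · J_2(4)) = e^(4t)·(I + t·N), where N is the 2×2 nilpotent shift.

After assembling e^{tJ} and conjugating by P, we get:

e^{tM} =
  [-t*exp(4*t) + exp(4*t), t*exp(4*t)]
  [-t*exp(4*t), t*exp(4*t) + exp(4*t)]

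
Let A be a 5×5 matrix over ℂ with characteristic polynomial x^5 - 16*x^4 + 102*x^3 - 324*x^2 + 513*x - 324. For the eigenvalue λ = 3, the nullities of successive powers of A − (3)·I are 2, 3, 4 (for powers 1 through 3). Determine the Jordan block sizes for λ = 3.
Block sizes for λ = 3: [3, 1]

From the dimensions of kernels of powers, the number of Jordan blocks of size at least j is d_j − d_{j−1} where d_j = dim ker(N^j) (with d_0 = 0). Computing the differences gives [2, 1, 1].
The number of blocks of size exactly k is (#blocks of size ≥ k) − (#blocks of size ≥ k + 1), so the partition is: 1 block(s) of size 1, 1 block(s) of size 3.
In nonincreasing order the block sizes are [3, 1].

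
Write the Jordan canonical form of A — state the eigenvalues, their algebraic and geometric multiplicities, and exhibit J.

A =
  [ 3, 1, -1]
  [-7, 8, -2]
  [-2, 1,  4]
J_3(5)

The characteristic polynomial is
  det(x·I − A) = x^3 - 15*x^2 + 75*x - 125 = (x - 5)^3

Eigenvalues and multiplicities (the geometric multiplicity of λ is n − rank(A − λI), which equals the number of Jordan blocks for λ):
  λ = 5: algebraic multiplicity = 3, geometric multiplicity = 1

Determining the block sizes for each eigenvalue:
  λ = 5: one block (gm = 1), so the single block has size am = 3 → block sizes [3]

Assembling the blocks gives a Jordan form
J =
  [5, 1, 0]
  [0, 5, 1]
  [0, 0, 5]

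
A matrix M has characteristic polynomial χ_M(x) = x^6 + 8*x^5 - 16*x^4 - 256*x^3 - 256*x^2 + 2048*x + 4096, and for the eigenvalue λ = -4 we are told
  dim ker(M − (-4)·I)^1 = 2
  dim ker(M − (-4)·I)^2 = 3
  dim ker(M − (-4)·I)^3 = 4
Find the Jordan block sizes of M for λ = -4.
Block sizes for λ = -4: [3, 1]

From the dimensions of kernels of powers, the number of Jordan blocks of size at least j is d_j − d_{j−1} where d_j = dim ker(N^j) (with d_0 = 0). Computing the differences gives [2, 1, 1].
The number of blocks of size exactly k is (#blocks of size ≥ k) − (#blocks of size ≥ k + 1), so the partition is: 1 block(s) of size 1, 1 block(s) of size 3.
In nonincreasing order the block sizes are [3, 1].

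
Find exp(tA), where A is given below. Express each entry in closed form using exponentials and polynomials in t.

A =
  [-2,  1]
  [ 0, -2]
e^{tA} =
  [exp(-2*t), t*exp(-2*t)]
  [0, exp(-2*t)]

Strategy: write A = P · J · P⁻¹ where J is a Jordan canonical form, so e^{tA} = P · e^{tJ} · P⁻¹, and e^{tJ} can be computed block-by-block.

A has Jordan form
J =
  [-2,  1]
  [ 0, -2]
(up to reordering of blocks).

Per-block formulas:
  For a 2×2 Jordan block J_2(-2): exp(t · J_2(-2)) = e^(-2t)·(I + t·N), where N is the 2×2 nilpotent shift.

After assembling e^{tJ} and conjugating by P, we get:

e^{tA} =
  [exp(-2*t), t*exp(-2*t)]
  [0, exp(-2*t)]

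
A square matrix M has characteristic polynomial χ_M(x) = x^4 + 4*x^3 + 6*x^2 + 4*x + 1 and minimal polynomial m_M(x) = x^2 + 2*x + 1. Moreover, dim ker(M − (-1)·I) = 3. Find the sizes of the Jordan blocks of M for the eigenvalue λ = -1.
Block sizes for λ = -1: [2, 1, 1]

Step 1 — from the characteristic polynomial, algebraic multiplicity of λ = -1 is 4. From dim ker(M − (-1)·I) = 3, there are exactly 3 Jordan blocks for λ = -1.
Step 2 — from the minimal polynomial, the factor (x + 1)^2 tells us the largest block for λ = -1 has size 2.
Step 3 — with total size 4, 3 blocks, and largest block 2, the block sizes (in nonincreasing order) are [2, 1, 1].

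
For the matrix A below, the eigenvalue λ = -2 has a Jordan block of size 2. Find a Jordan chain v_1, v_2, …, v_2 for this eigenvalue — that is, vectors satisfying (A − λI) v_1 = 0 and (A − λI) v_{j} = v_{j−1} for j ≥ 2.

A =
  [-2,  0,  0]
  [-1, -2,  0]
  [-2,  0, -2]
A Jordan chain for λ = -2 of length 2:
v_1 = (0, -1, -2)ᵀ
v_2 = (1, 0, 0)ᵀ

Let N = A − (-2)·I. We want v_2 with N^2 v_2 = 0 but N^1 v_2 ≠ 0; then v_{j-1} := N · v_j for j = 2, …, 2.

Pick v_2 = (1, 0, 0)ᵀ.
Then v_1 = N · v_2 = (0, -1, -2)ᵀ.

Sanity check: (A − (-2)·I) v_1 = (0, 0, 0)ᵀ = 0. ✓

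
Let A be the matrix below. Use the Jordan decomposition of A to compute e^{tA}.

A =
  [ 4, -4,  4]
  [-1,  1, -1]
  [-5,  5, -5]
e^{tA} =
  [4*t + 1, -4*t, 4*t]
  [-t, t + 1, -t]
  [-5*t, 5*t, 1 - 5*t]

Strategy: write A = P · J · P⁻¹ where J is a Jordan canonical form, so e^{tA} = P · e^{tJ} · P⁻¹, and e^{tJ} can be computed block-by-block.

A has Jordan form
J =
  [0, 1, 0]
  [0, 0, 0]
  [0, 0, 0]
(up to reordering of blocks).

Per-block formulas:
  For a 1×1 block at λ = 0: exp(t · [0]) = [e^(0t)].
  For a 2×2 Jordan block J_2(0): exp(t · J_2(0)) = e^(0t)·(I + t·N), where N is the 2×2 nilpotent shift.

After assembling e^{tJ} and conjugating by P, we get:

e^{tA} =
  [4*t + 1, -4*t, 4*t]
  [-t, t + 1, -t]
  [-5*t, 5*t, 1 - 5*t]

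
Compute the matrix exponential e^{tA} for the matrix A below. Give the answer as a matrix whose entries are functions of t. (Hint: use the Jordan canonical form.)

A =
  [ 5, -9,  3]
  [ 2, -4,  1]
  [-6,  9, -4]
e^{tA} =
  [6*t*exp(-t) + exp(-t), -9*t*exp(-t), 3*t*exp(-t)]
  [2*t*exp(-t), -3*t*exp(-t) + exp(-t), t*exp(-t)]
  [-6*t*exp(-t), 9*t*exp(-t), -3*t*exp(-t) + exp(-t)]

Strategy: write A = P · J · P⁻¹ where J is a Jordan canonical form, so e^{tA} = P · e^{tJ} · P⁻¹, and e^{tJ} can be computed block-by-block.

A has Jordan form
J =
  [-1,  1,  0]
  [ 0, -1,  0]
  [ 0,  0, -1]
(up to reordering of blocks).

Per-block formulas:
  For a 2×2 Jordan block J_2(-1): exp(t · J_2(-1)) = e^(-1t)·(I + t·N), where N is the 2×2 nilpotent shift.
  For a 1×1 block at λ = -1: exp(t · [-1]) = [e^(-1t)].

After assembling e^{tJ} and conjugating by P, we get:

e^{tA} =
  [6*t*exp(-t) + exp(-t), -9*t*exp(-t), 3*t*exp(-t)]
  [2*t*exp(-t), -3*t*exp(-t) + exp(-t), t*exp(-t)]
  [-6*t*exp(-t), 9*t*exp(-t), -3*t*exp(-t) + exp(-t)]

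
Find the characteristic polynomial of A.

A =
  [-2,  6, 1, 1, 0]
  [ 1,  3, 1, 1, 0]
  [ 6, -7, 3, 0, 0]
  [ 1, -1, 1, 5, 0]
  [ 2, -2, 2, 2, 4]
x^5 - 13*x^4 + 48*x^3 + 32*x^2 - 512*x + 768

Expanding det(x·I − A) (e.g. by cofactor expansion or by noting that A is similar to its Jordan form J, which has the same characteristic polynomial as A) gives
  χ_A(x) = x^5 - 13*x^4 + 48*x^3 + 32*x^2 - 512*x + 768
which factors as (x - 4)^4*(x + 3). The eigenvalues (with algebraic multiplicities) are λ = -3 with multiplicity 1, λ = 4 with multiplicity 4.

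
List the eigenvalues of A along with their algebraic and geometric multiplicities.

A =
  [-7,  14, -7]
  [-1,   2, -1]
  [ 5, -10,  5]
λ = 0: alg = 3, geom = 2

Step 1 — factor the characteristic polynomial to read off the algebraic multiplicities:
  χ_A(x) = x^3

Step 2 — compute geometric multiplicities via the rank-nullity identity g(λ) = n − rank(A − λI):
  rank(A − (0)·I) = 1, so dim ker(A − (0)·I) = n − 1 = 2

Summary:
  λ = 0: algebraic multiplicity = 3, geometric multiplicity = 2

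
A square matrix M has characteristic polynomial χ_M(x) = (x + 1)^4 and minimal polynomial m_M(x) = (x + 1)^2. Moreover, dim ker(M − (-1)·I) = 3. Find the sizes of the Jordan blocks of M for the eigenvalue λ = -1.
Block sizes for λ = -1: [2, 1, 1]

Step 1 — from the characteristic polynomial, algebraic multiplicity of λ = -1 is 4. From dim ker(M − (-1)·I) = 3, there are exactly 3 Jordan blocks for λ = -1.
Step 2 — from the minimal polynomial, the factor (x + 1)^2 tells us the largest block for λ = -1 has size 2.
Step 3 — with total size 4, 3 blocks, and largest block 2, the block sizes (in nonincreasing order) are [2, 1, 1].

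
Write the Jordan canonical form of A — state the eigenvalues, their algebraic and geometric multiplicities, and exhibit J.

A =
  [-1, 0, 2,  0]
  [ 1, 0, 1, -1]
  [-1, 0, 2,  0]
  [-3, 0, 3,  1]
J_1(0) ⊕ J_1(0) ⊕ J_1(1) ⊕ J_1(1)

The characteristic polynomial is
  det(x·I − A) = x^4 - 2*x^3 + x^2 = x^2*(x - 1)^2

Eigenvalues and multiplicities (the geometric multiplicity of λ is n − rank(A − λI), which equals the number of Jordan blocks for λ):
  λ = 0: algebraic multiplicity = 2, geometric multiplicity = 2
  λ = 1: algebraic multiplicity = 2, geometric multiplicity = 2

Determining the block sizes for each eigenvalue:
  λ = 0: gm = am = 2, so every block has size 1 → block sizes [1, 1]
  λ = 1: gm = am = 2, so every block has size 1 → block sizes [1, 1]

Assembling the blocks gives a Jordan form
J =
  [0, 0, 0, 0]
  [0, 0, 0, 0]
  [0, 0, 1, 0]
  [0, 0, 0, 1]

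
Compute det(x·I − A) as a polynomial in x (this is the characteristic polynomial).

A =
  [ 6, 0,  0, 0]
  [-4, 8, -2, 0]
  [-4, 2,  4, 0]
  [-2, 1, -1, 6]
x^4 - 24*x^3 + 216*x^2 - 864*x + 1296

Expanding det(x·I − A) (e.g. by cofactor expansion or by noting that A is similar to its Jordan form J, which has the same characteristic polynomial as A) gives
  χ_A(x) = x^4 - 24*x^3 + 216*x^2 - 864*x + 1296
which factors as (x - 6)^4. The eigenvalues (with algebraic multiplicities) are λ = 6 with multiplicity 4.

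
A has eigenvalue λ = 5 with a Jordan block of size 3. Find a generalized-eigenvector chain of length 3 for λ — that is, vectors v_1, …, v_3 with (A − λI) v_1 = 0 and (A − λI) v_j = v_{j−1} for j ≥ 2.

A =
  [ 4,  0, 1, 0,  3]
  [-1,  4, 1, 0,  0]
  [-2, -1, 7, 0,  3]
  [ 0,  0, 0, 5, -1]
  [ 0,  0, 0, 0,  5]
A Jordan chain for λ = 5 of length 3:
v_1 = (-1, 0, -1, 0, 0)ᵀ
v_2 = (-1, -1, -2, 0, 0)ᵀ
v_3 = (1, 0, 0, 0, 0)ᵀ

Let N = A − (5)·I. We want v_3 with N^3 v_3 = 0 but N^2 v_3 ≠ 0; then v_{j-1} := N · v_j for j = 3, …, 2.

Pick v_3 = (1, 0, 0, 0, 0)ᵀ.
Then v_2 = N · v_3 = (-1, -1, -2, 0, 0)ᵀ.
Then v_1 = N · v_2 = (-1, 0, -1, 0, 0)ᵀ.

Sanity check: (A − (5)·I) v_1 = (0, 0, 0, 0, 0)ᵀ = 0. ✓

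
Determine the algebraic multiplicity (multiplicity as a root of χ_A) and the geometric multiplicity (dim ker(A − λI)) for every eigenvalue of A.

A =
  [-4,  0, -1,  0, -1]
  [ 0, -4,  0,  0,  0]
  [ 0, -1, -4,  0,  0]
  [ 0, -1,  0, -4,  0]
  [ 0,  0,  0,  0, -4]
λ = -4: alg = 5, geom = 3

Step 1 — factor the characteristic polynomial to read off the algebraic multiplicities:
  χ_A(x) = (x + 4)^5

Step 2 — compute geometric multiplicities via the rank-nullity identity g(λ) = n − rank(A − λI):
  rank(A − (-4)·I) = 2, so dim ker(A − (-4)·I) = n − 2 = 3

Summary:
  λ = -4: algebraic multiplicity = 5, geometric multiplicity = 3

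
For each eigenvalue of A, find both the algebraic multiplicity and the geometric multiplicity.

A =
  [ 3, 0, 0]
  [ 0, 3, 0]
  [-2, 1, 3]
λ = 3: alg = 3, geom = 2

Step 1 — factor the characteristic polynomial to read off the algebraic multiplicities:
  χ_A(x) = (x - 3)^3

Step 2 — compute geometric multiplicities via the rank-nullity identity g(λ) = n − rank(A − λI):
  rank(A − (3)·I) = 1, so dim ker(A − (3)·I) = n − 1 = 2

Summary:
  λ = 3: algebraic multiplicity = 3, geometric multiplicity = 2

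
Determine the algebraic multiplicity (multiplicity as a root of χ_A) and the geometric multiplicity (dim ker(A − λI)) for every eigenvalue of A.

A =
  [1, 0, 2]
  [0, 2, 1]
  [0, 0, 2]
λ = 1: alg = 1, geom = 1; λ = 2: alg = 2, geom = 1

Step 1 — factor the characteristic polynomial to read off the algebraic multiplicities:
  χ_A(x) = (x - 2)^2*(x - 1)

Step 2 — compute geometric multiplicities via the rank-nullity identity g(λ) = n − rank(A − λI):
  rank(A − (1)·I) = 2, so dim ker(A − (1)·I) = n − 2 = 1
  rank(A − (2)·I) = 2, so dim ker(A − (2)·I) = n − 2 = 1

Summary:
  λ = 1: algebraic multiplicity = 1, geometric multiplicity = 1
  λ = 2: algebraic multiplicity = 2, geometric multiplicity = 1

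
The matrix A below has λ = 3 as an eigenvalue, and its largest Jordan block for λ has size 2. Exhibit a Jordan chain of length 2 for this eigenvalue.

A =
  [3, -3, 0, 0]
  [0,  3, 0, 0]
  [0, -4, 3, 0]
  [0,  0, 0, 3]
A Jordan chain for λ = 3 of length 2:
v_1 = (-3, 0, -4, 0)ᵀ
v_2 = (0, 1, 0, 0)ᵀ

Let N = A − (3)·I. We want v_2 with N^2 v_2 = 0 but N^1 v_2 ≠ 0; then v_{j-1} := N · v_j for j = 2, …, 2.

Pick v_2 = (0, 1, 0, 0)ᵀ.
Then v_1 = N · v_2 = (-3, 0, -4, 0)ᵀ.

Sanity check: (A − (3)·I) v_1 = (0, 0, 0, 0)ᵀ = 0. ✓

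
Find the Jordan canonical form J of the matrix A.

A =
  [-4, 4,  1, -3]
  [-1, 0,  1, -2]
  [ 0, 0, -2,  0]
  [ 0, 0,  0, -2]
J_3(-2) ⊕ J_1(-2)

The characteristic polynomial is
  det(x·I − A) = x^4 + 8*x^3 + 24*x^2 + 32*x + 16 = (x + 2)^4

Eigenvalues and multiplicities (the geometric multiplicity of λ is n − rank(A − λI), which equals the number of Jordan blocks for λ):
  λ = -2: algebraic multiplicity = 4, geometric multiplicity = 2

Determining the block sizes for each eigenvalue:
  λ = -2: with am = 4 and gm = 2, the partition is not yet determined (e.g. several partitions of 4 into 2 parts exist). Let N = A − (-2)·I. Computing rank(N^1) = 2, rank(N^2) = 1, rank(N^3) = 0; the number of blocks of size ≥ j is rank(N^{j−1}) − rank(N^j), giving [2, 1, 1]. So we have 1 block(s) of size 3, 1 block(s) of size 1 → block sizes [3, 1]

Assembling the blocks gives a Jordan form
J =
  [-2,  1,  0,  0]
  [ 0, -2,  1,  0]
  [ 0,  0, -2,  0]
  [ 0,  0,  0, -2]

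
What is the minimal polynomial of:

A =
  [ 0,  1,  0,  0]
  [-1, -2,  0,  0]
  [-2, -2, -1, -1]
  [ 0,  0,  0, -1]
x^2 + 2*x + 1

The characteristic polynomial is χ_A(x) = (x + 1)^4, so the eigenvalues are known. The minimal polynomial is
  m_A(x) = Π_λ (x − λ)^{k_λ}
where k_λ is the size of the *largest* Jordan block for λ (equivalently, the smallest k with (A − λI)^k v = 0 for every generalised eigenvector v of λ).

  λ = -1: largest Jordan block has size 2, contributing (x + 1)^2

So m_A(x) = (x + 1)^2 = x^2 + 2*x + 1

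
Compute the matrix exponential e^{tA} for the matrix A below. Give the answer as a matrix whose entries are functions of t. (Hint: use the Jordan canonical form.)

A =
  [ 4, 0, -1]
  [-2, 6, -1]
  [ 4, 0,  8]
e^{tA} =
  [-2*t*exp(6*t) + exp(6*t), 0, -t*exp(6*t)]
  [-2*t*exp(6*t), exp(6*t), -t*exp(6*t)]
  [4*t*exp(6*t), 0, 2*t*exp(6*t) + exp(6*t)]

Strategy: write A = P · J · P⁻¹ where J is a Jordan canonical form, so e^{tA} = P · e^{tJ} · P⁻¹, and e^{tJ} can be computed block-by-block.

A has Jordan form
J =
  [6, 1, 0]
  [0, 6, 0]
  [0, 0, 6]
(up to reordering of blocks).

Per-block formulas:
  For a 2×2 Jordan block J_2(6): exp(t · J_2(6)) = e^(6t)·(I + t·N), where N is the 2×2 nilpotent shift.
  For a 1×1 block at λ = 6: exp(t · [6]) = [e^(6t)].

After assembling e^{tJ} and conjugating by P, we get:

e^{tA} =
  [-2*t*exp(6*t) + exp(6*t), 0, -t*exp(6*t)]
  [-2*t*exp(6*t), exp(6*t), -t*exp(6*t)]
  [4*t*exp(6*t), 0, 2*t*exp(6*t) + exp(6*t)]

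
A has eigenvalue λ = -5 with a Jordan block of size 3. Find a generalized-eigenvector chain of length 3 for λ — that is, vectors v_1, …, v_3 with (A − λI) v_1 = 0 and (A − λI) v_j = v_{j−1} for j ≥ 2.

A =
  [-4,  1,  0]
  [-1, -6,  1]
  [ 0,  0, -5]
A Jordan chain for λ = -5 of length 3:
v_1 = (1, -1, 0)ᵀ
v_2 = (0, 1, 0)ᵀ
v_3 = (0, 0, 1)ᵀ

Let N = A − (-5)·I. We want v_3 with N^3 v_3 = 0 but N^2 v_3 ≠ 0; then v_{j-1} := N · v_j for j = 3, …, 2.

Pick v_3 = (0, 0, 1)ᵀ.
Then v_2 = N · v_3 = (0, 1, 0)ᵀ.
Then v_1 = N · v_2 = (1, -1, 0)ᵀ.

Sanity check: (A − (-5)·I) v_1 = (0, 0, 0)ᵀ = 0. ✓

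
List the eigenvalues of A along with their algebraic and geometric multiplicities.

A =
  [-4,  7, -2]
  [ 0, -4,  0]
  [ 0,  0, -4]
λ = -4: alg = 3, geom = 2

Step 1 — factor the characteristic polynomial to read off the algebraic multiplicities:
  χ_A(x) = (x + 4)^3

Step 2 — compute geometric multiplicities via the rank-nullity identity g(λ) = n − rank(A − λI):
  rank(A − (-4)·I) = 1, so dim ker(A − (-4)·I) = n − 1 = 2

Summary:
  λ = -4: algebraic multiplicity = 3, geometric multiplicity = 2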